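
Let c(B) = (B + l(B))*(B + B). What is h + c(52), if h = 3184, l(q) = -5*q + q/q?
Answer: -18344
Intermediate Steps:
l(q) = 1 - 5*q (l(q) = -5*q + 1 = 1 - 5*q)
c(B) = 2*B*(1 - 4*B) (c(B) = (B + (1 - 5*B))*(B + B) = (1 - 4*B)*(2*B) = 2*B*(1 - 4*B))
h + c(52) = 3184 + 2*52*(1 - 4*52) = 3184 + 2*52*(1 - 208) = 3184 + 2*52*(-207) = 3184 - 21528 = -18344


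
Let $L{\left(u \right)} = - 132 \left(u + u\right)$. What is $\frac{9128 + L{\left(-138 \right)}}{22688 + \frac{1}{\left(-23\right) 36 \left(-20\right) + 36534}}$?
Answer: $\frac{2418962640}{1204596673} \approx 2.0081$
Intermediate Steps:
$L{\left(u \right)} = - 264 u$ ($L{\left(u \right)} = - 132 \cdot 2 u = - 264 u$)
$\frac{9128 + L{\left(-138 \right)}}{22688 + \frac{1}{\left(-23\right) 36 \left(-20\right) + 36534}} = \frac{9128 - -36432}{22688 + \frac{1}{\left(-23\right) 36 \left(-20\right) + 36534}} = \frac{9128 + 36432}{22688 + \frac{1}{\left(-828\right) \left(-20\right) + 36534}} = \frac{45560}{22688 + \frac{1}{16560 + 36534}} = \frac{45560}{22688 + \frac{1}{53094}} = \frac{45560}{\frac{1204596673}{53094}} = 45560 \cdot \frac{53094}{1204596673} = \frac{2418962640}{1204596673}$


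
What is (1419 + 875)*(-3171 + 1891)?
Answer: -2936320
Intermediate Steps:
(1419 + 875)*(-3171 + 1891) = 2294*(-1280) = -2936320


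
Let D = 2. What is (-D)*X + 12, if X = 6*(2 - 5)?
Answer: 48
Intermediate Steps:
X = -18 (X = 6*(-3) = -18)
(-D)*X + 12 = -1*2*(-18) + 12 = -2*(-18) + 12 = 36 + 12 = 48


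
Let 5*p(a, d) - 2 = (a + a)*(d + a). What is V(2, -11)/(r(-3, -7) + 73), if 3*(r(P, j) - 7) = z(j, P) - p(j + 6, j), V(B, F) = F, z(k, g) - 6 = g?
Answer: -55/399 ≈ -0.13784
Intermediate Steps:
z(k, g) = 6 + g
p(a, d) = ⅖ + 2*a*(a + d)/5 (p(a, d) = ⅖ + ((a + a)*(d + a))/5 = ⅖ + ((2*a)*(a + d))/5 = ⅖ + (2*a*(a + d))/5 = ⅖ + 2*a*(a + d)/5)
r(P, j) = 133/15 - 2*(6 + j)²/15 + P/3 - 2*j*(6 + j)/15 (r(P, j) = 7 + ((6 + P) - (⅖ + 2*(j + 6)²/5 + 2*(j + 6)*j/5))/3 = 7 + ((6 + P) - (⅖ + 2*(6 + j)²/5 + 2*(6 + j)*j/5))/3 = 7 + ((6 + P) - (⅖ + 2*(6 + j)²/5 + 2*j*(6 + j)/5))/3 = 7 + ((6 + P) + (-⅖ - 2*(6 + j)²/5 - 2*j*(6 + j)/5))/3 = 7 + (28/5 + P - 2*(6 + j)²/5 - 2*j*(6 + j)/5)/3 = 7 + (28/15 - 2*(6 + j)²/15 + P/3 - 2*j*(6 + j)/15) = 133/15 - 2*(6 + j)²/15 + P/3 - 2*j*(6 + j)/15)
V(2, -11)/(r(-3, -7) + 73) = -11/((61/15 - 12/5*(-7) - 4/15*(-7)² + (⅓)*(-3)) + 73) = -11/((61/15 + 84/5 - 4/15*49 - 1) + 73) = -11/((61/15 + 84/5 - 196/15 - 1) + 73) = -11/(34/5 + 73) = -11/(399/5) = (5/399)*(-11) = -55/399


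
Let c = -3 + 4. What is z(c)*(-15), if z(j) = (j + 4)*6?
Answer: -450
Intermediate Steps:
c = 1
z(j) = 24 + 6*j (z(j) = (4 + j)*6 = 24 + 6*j)
z(c)*(-15) = (24 + 6*1)*(-15) = (24 + 6)*(-15) = 30*(-15) = -450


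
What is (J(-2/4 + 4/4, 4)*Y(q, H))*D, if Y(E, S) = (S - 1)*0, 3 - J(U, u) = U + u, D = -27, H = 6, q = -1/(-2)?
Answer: 0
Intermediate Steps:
q = ½ (q = -1*(-½) = ½ ≈ 0.50000)
J(U, u) = 3 - U - u (J(U, u) = 3 - (U + u) = 3 + (-U - u) = 3 - U - u)
Y(E, S) = 0 (Y(E, S) = (-1 + S)*0 = 0)
(J(-2/4 + 4/4, 4)*Y(q, H))*D = ((3 - (-2/4 + 4/4) - 1*4)*0)*(-27) = ((3 - (-2*¼ + 4*(¼)) - 4)*0)*(-27) = ((3 - (-½ + 1) - 4)*0)*(-27) = ((3 - 1*½ - 4)*0)*(-27) = ((3 - ½ - 4)*0)*(-27) = -3/2*0*(-27) = 0*(-27) = 0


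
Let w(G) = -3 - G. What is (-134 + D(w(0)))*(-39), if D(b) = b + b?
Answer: 5460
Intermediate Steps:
D(b) = 2*b
(-134 + D(w(0)))*(-39) = (-134 + 2*(-3 - 1*0))*(-39) = (-134 + 2*(-3 + 0))*(-39) = (-134 + 2*(-3))*(-39) = (-134 - 6)*(-39) = -140*(-39) = 5460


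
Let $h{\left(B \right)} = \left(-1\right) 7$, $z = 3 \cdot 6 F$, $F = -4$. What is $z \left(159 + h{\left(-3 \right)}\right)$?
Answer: $-10944$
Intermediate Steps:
$z = -72$ ($z = 3 \cdot 6 \left(-4\right) = 18 \left(-4\right) = -72$)
$h{\left(B \right)} = -7$
$z \left(159 + h{\left(-3 \right)}\right) = - 72 \left(159 - 7\right) = \left(-72\right) 152 = -10944$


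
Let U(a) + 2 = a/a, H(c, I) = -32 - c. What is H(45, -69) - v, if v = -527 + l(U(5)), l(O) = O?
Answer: 451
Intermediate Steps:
U(a) = -1 (U(a) = -2 + a/a = -2 + 1 = -1)
v = -528 (v = -527 - 1 = -528)
H(45, -69) - v = (-32 - 1*45) - 1*(-528) = (-32 - 45) + 528 = -77 + 528 = 451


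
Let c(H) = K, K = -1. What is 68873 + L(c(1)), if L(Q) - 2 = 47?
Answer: 68922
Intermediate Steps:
c(H) = -1
L(Q) = 49 (L(Q) = 2 + 47 = 49)
68873 + L(c(1)) = 68873 + 49 = 68922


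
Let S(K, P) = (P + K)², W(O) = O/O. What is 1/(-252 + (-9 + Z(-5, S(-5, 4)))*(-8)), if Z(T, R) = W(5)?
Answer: -1/188 ≈ -0.0053191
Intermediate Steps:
W(O) = 1
S(K, P) = (K + P)²
Z(T, R) = 1
1/(-252 + (-9 + Z(-5, S(-5, 4)))*(-8)) = 1/(-252 + (-9 + 1)*(-8)) = 1/(-252 - 8*(-8)) = 1/(-252 + 64) = 1/(-188) = -1/188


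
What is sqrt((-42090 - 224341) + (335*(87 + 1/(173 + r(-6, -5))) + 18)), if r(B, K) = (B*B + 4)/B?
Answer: I*sqrt(59079467773)/499 ≈ 487.1*I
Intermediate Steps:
r(B, K) = (4 + B**2)/B (r(B, K) = (B**2 + 4)/B = (4 + B**2)/B)
sqrt((-42090 - 224341) + (335*(87 + 1/(173 + r(-6, -5))) + 18)) = sqrt((-42090 - 224341) + (335*(87 + 1/(173 + (-6 + 4/(-6)))) + 18)) = sqrt(-266431 + (335*(87 + 1/(173 + (-6 + 4*(-1/6)))) + 18)) = sqrt(-266431 + (335*(87 + 1/(173 + (-6 - 2/3))) + 18)) = sqrt(-266431 + (335*(87 + 1/(173 - 20/3)) + 18)) = sqrt(-266431 + (335*(87 + 1/(499/3)) + 18)) = sqrt(-266431 + (335*(87 + 3/499) + 18)) = sqrt(-266431 + (335*(43416/499) + 18)) = sqrt(-266431 + (14544360/499 + 18)) = sqrt(-266431 + 14553342/499) = sqrt(-118395727/499) = I*sqrt(59079467773)/499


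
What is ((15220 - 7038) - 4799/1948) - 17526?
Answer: -18206911/1948 ≈ -9346.5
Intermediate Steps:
((15220 - 7038) - 4799/1948) - 17526 = (8182 - 4799*1/1948) - 17526 = (8182 - 4799/1948) - 17526 = 15933737/1948 - 17526 = -18206911/1948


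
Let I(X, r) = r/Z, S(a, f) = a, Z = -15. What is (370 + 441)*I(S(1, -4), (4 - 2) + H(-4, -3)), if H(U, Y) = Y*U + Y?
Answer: -8921/15 ≈ -594.73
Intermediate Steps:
H(U, Y) = Y + U*Y (H(U, Y) = U*Y + Y = Y + U*Y)
I(X, r) = -r/15 (I(X, r) = r/(-15) = r*(-1/15) = -r/15)
(370 + 441)*I(S(1, -4), (4 - 2) + H(-4, -3)) = (370 + 441)*(-((4 - 2) - 3*(1 - 4))/15) = 811*(-(2 - 3*(-3))/15) = 811*(-(2 + 9)/15) = 811*(-1/15*11) = 811*(-11/15) = -8921/15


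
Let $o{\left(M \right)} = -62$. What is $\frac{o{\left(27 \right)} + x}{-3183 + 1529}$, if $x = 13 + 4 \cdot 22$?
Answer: $- \frac{39}{1654} \approx -0.023579$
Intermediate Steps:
$x = 101$ ($x = 13 + 88 = 101$)
$\frac{o{\left(27 \right)} + x}{-3183 + 1529} = \frac{-62 + 101}{-3183 + 1529} = \frac{39}{-1654} = 39 \left(- \frac{1}{1654}\right) = - \frac{39}{1654}$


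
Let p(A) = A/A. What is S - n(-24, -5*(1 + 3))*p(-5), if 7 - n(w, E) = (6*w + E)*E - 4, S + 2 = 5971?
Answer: 9238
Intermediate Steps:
p(A) = 1
S = 5969 (S = -2 + 5971 = 5969)
n(w, E) = 11 - E*(E + 6*w) (n(w, E) = 7 - ((6*w + E)*E - 4) = 7 - ((E + 6*w)*E - 4) = 7 - (E*(E + 6*w) - 4) = 7 - (-4 + E*(E + 6*w)) = 7 + (4 - E*(E + 6*w)) = 11 - E*(E + 6*w))
S - n(-24, -5*(1 + 3))*p(-5) = 5969 - (11 - (-5*(1 + 3))² - 6*(-5*(1 + 3))*(-24)) = 5969 - (11 - (-5*4)² - 6*(-5*4)*(-24)) = 5969 - (11 - 1*(-20)² - 6*(-20)*(-24)) = 5969 - (11 - 1*400 - 2880) = 5969 - (11 - 400 - 2880) = 5969 - (-3269) = 5969 - 1*(-3269) = 5969 + 3269 = 9238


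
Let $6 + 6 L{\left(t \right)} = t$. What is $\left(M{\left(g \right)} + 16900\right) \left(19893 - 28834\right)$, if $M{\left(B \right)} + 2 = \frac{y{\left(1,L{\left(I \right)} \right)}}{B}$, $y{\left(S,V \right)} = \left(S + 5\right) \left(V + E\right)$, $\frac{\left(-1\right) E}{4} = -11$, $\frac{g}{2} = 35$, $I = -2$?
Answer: $- \frac{5289120078}{35} \approx -1.5112 \cdot 10^{8}$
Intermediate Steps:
$L{\left(t \right)} = -1 + \frac{t}{6}$
$g = 70$ ($g = 2 \cdot 35 = 70$)
$E = 44$ ($E = \left(-4\right) \left(-11\right) = 44$)
$y{\left(S,V \right)} = \left(5 + S\right) \left(44 + V\right)$ ($y{\left(S,V \right)} = \left(S + 5\right) \left(V + 44\right) = \left(5 + S\right) \left(44 + V\right)$)
$M{\left(B \right)} = -2 + \frac{256}{B}$ ($M{\left(B \right)} = -2 + \frac{220 + 5 \left(-1 + \frac{1}{6} \left(-2\right)\right) + 44 \cdot 1 + 1 \left(-1 + \frac{1}{6} \left(-2\right)\right)}{B} = -2 + \frac{220 + 5 \left(-1 - \frac{1}{3}\right) + 44 + 1 \left(-1 - \frac{1}{3}\right)}{B} = -2 + \frac{220 + 5 \left(- \frac{4}{3}\right) + 44 + 1 \left(- \frac{4}{3}\right)}{B} = -2 + \frac{220 - \frac{20}{3} + 44 - \frac{4}{3}}{B} = -2 + \frac{256}{B}$)
$\left(M{\left(g \right)} + 16900\right) \left(19893 - 28834\right) = \left(\left(-2 + \frac{256}{70}\right) + 16900\right) \left(19893 - 28834\right) = \left(\left(-2 + 256 \cdot \frac{1}{70}\right) + 16900\right) \left(-8941\right) = \left(\left(-2 + \frac{128}{35}\right) + 16900\right) \left(-8941\right) = \left(\frac{58}{35} + 16900\right) \left(-8941\right) = \frac{591558}{35} \left(-8941\right) = - \frac{5289120078}{35}$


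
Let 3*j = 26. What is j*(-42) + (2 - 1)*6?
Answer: -358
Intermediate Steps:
j = 26/3 (j = (1/3)*26 = 26/3 ≈ 8.6667)
j*(-42) + (2 - 1)*6 = (26/3)*(-42) + (2 - 1)*6 = -364 + 1*6 = -364 + 6 = -358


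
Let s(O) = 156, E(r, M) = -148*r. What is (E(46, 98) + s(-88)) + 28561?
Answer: 21909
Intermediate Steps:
(E(46, 98) + s(-88)) + 28561 = (-148*46 + 156) + 28561 = (-6808 + 156) + 28561 = -6652 + 28561 = 21909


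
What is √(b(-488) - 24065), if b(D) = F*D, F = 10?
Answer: I*√28945 ≈ 170.13*I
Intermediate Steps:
b(D) = 10*D
√(b(-488) - 24065) = √(10*(-488) - 24065) = √(-4880 - 24065) = √(-28945) = I*√28945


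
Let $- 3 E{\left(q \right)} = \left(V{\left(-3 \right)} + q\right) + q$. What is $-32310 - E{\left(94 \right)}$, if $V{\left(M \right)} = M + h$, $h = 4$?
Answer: $-32247$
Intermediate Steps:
$V{\left(M \right)} = 4 + M$ ($V{\left(M \right)} = M + 4 = 4 + M$)
$E{\left(q \right)} = - \frac{1}{3} - \frac{2 q}{3}$ ($E{\left(q \right)} = - \frac{\left(\left(4 - 3\right) + q\right) + q}{3} = - \frac{\left(1 + q\right) + q}{3} = - \frac{1 + 2 q}{3} = - \frac{1}{3} - \frac{2 q}{3}$)
$-32310 - E{\left(94 \right)} = -32310 - \left(- \frac{1}{3} - \frac{188}{3}\right) = -32310 - -63 = -32310 + 63 = -32247$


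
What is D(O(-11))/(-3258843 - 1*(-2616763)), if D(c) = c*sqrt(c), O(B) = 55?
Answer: -11*sqrt(55)/128416 ≈ -0.00063527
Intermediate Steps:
D(c) = c**(3/2)
D(O(-11))/(-3258843 - 1*(-2616763)) = 55**(3/2)/(-3258843 - 1*(-2616763)) = (55*sqrt(55))/(-3258843 + 2616763) = (55*sqrt(55))/(-642080) = (55*sqrt(55))*(-1/642080) = -11*sqrt(55)/128416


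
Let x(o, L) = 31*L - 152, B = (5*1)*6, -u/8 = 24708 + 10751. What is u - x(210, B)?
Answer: -284450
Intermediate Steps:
u = -283672 (u = -8*(24708 + 10751) = -8*35459 = -283672)
B = 30 (B = 5*6 = 30)
x(o, L) = -152 + 31*L
u - x(210, B) = -283672 - (-152 + 31*30) = -283672 - (-152 + 930) = -283672 - 1*778 = -283672 - 778 = -284450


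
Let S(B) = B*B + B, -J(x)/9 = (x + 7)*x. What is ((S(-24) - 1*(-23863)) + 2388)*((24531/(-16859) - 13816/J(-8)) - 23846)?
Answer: -96203544529736/151731 ≈ -6.3404e+8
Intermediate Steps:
J(x) = -9*x*(7 + x) (J(x) = -9*(x + 7)*x = -9*(7 + x)*x = -9*x*(7 + x))
S(B) = B + B² (S(B) = B² + B = B + B²)
((S(-24) - 1*(-23863)) + 2388)*((24531/(-16859) - 13816/J(-8)) - 23846) = ((-24*(1 - 24) - 1*(-23863)) + 2388)*((24531/(-16859) - 13816*1/(72*(7 - 8))) - 23846) = ((-24*(-23) + 23863) + 2388)*((24531*(-1/16859) - 13816/((-9*(-8)*(-1)))) - 23846) = ((552 + 23863) + 2388)*((-24531/16859 - 13816/(-72)) - 23846) = (24415 + 2388)*((-24531/16859 - 13816*(-1/72)) - 23846) = 26803*((-24531/16859 + 1727/9) - 23846) = 26803*(28894714/151731 - 23846) = 26803*(-3589282712/151731) = -96203544529736/151731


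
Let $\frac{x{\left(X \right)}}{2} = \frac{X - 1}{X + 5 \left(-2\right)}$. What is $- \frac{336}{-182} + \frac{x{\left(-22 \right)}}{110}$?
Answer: $\frac{42539}{22880} \approx 1.8592$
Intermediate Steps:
$x{\left(X \right)} = \frac{2 \left(-1 + X\right)}{-10 + X}$ ($x{\left(X \right)} = 2 \frac{X - 1}{X + 5 \left(-2\right)} = 2 \frac{-1 + X}{X - 10} = 2 \frac{-1 + X}{-10 + X} = \frac{2 \left(-1 + X\right)}{-10 + X}$)
$- \frac{336}{-182} + \frac{x{\left(-22 \right)}}{110} = - \frac{336}{-182} + \frac{2 \frac{1}{-10 - 22} \left(-1 - 22\right)}{110} = \left(-336\right) \left(- \frac{1}{182}\right) + 2 \frac{1}{-32} \left(-23\right) \frac{1}{110} = \frac{24}{13} + 2 \left(- \frac{1}{32}\right) \left(-23\right) \frac{1}{110} = \frac{24}{13} + \frac{23}{16} \cdot \frac{1}{110} = \frac{24}{13} + \frac{23}{1760} = \frac{42539}{22880}$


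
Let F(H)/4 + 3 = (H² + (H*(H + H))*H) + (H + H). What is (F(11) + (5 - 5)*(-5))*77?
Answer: 863016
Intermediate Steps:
F(H) = -12 + 4*H² + 8*H + 8*H³ (F(H) = -12 + 4*((H² + (H*(H + H))*H) + (H + H)) = -12 + 4*((H² + (H*(2*H))*H) + 2*H) = -12 + 4*((H² + (2*H²)*H) + 2*H) = -12 + 4*((H² + 2*H³) + 2*H) = -12 + 4*(H² + 2*H + 2*H³) = -12 + (4*H² + 8*H + 8*H³) = -12 + 4*H² + 8*H + 8*H³)
(F(11) + (5 - 5)*(-5))*77 = ((-12 + 4*11² + 8*11 + 8*11³) + (5 - 5)*(-5))*77 = ((-12 + 4*121 + 88 + 8*1331) + 0*(-5))*77 = ((-12 + 484 + 88 + 10648) + 0)*77 = (11208 + 0)*77 = 11208*77 = 863016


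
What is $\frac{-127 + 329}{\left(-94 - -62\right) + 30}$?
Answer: $-101$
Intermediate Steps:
$\frac{-127 + 329}{\left(-94 - -62\right) + 30} = \frac{202}{\left(-94 + 62\right) + 30} = \frac{202}{-32 + 30} = \frac{202}{-2} = 202 \left(- \frac{1}{2}\right) = -101$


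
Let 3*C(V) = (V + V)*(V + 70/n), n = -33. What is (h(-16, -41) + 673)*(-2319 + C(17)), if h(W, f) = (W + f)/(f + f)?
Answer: -11760516541/8118 ≈ -1.4487e+6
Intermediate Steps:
h(W, f) = (W + f)/(2*f) (h(W, f) = (W + f)/((2*f)) = (W + f)*(1/(2*f)) = (W + f)/(2*f))
C(V) = 2*V*(-70/33 + V)/3 (C(V) = ((V + V)*(V + 70/(-33)))/3 = ((2*V)*(V + 70*(-1/33)))/3 = ((2*V)*(V - 70/33))/3 = ((2*V)*(-70/33 + V))/3 = (2*V*(-70/33 + V))/3 = 2*V*(-70/33 + V)/3)
(h(-16, -41) + 673)*(-2319 + C(17)) = ((1/2)*(-16 - 41)/(-41) + 673)*(-2319 + (2/99)*17*(-70 + 33*17)) = ((1/2)*(-1/41)*(-57) + 673)*(-2319 + (2/99)*17*(-70 + 561)) = (57/82 + 673)*(-2319 + (2/99)*17*491) = 55243*(-2319 + 16694/99)/82 = (55243/82)*(-212887/99) = -11760516541/8118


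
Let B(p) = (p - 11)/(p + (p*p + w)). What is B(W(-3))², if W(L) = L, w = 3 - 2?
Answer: 4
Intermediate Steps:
w = 1
B(p) = (-11 + p)/(1 + p + p²) (B(p) = (p - 11)/(p + (p*p + 1)) = (-11 + p)/(p + (p² + 1)) = (-11 + p)/(p + (1 + p²)) = (-11 + p)/(1 + p + p²))
B(W(-3))² = ((-11 - 3)/(1 - 3 + (-3)²))² = (-14/(1 - 3 + 9))² = (-14/7)² = ((⅐)*(-14))² = (-2)² = 4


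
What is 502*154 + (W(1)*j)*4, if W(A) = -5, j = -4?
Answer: 77388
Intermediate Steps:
502*154 + (W(1)*j)*4 = 502*154 - 5*(-4)*4 = 77308 + 20*4 = 77308 + 80 = 77388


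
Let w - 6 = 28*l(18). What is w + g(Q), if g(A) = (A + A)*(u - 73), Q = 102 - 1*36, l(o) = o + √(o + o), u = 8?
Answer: -7902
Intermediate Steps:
l(o) = o + √2*√o (l(o) = o + √(2*o) = o + √2*√o)
Q = 66 (Q = 102 - 36 = 66)
g(A) = -130*A (g(A) = (A + A)*(8 - 73) = (2*A)*(-65) = -130*A)
w = 678 (w = 6 + 28*(18 + √2*√18) = 6 + 28*(18 + √2*(3*√2)) = 6 + 28*(18 + 6) = 6 + 28*24 = 6 + 672 = 678)
w + g(Q) = 678 - 130*66 = 678 - 8580 = -7902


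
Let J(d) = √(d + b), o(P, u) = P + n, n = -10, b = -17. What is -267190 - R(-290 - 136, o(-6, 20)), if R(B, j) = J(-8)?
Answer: -267190 - 5*I ≈ -2.6719e+5 - 5.0*I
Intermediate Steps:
o(P, u) = -10 + P (o(P, u) = P - 10 = -10 + P)
J(d) = √(-17 + d) (J(d) = √(d - 17) = √(-17 + d))
R(B, j) = 5*I (R(B, j) = √(-17 - 8) = √(-25) = 5*I)
-267190 - R(-290 - 136, o(-6, 20)) = -267190 - 5*I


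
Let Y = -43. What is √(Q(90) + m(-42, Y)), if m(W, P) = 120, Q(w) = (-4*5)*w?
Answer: 4*I*√105 ≈ 40.988*I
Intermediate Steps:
Q(w) = -20*w
√(Q(90) + m(-42, Y)) = √(-20*90 + 120) = √(-1800 + 120) = √(-1680) = 4*I*√105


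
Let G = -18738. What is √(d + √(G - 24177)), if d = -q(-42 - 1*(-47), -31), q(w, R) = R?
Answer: √(31 + I*√42915) ≈ 10.965 + 9.4463*I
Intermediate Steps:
d = 31 (d = -1*(-31) = 31)
√(d + √(G - 24177)) = √(31 + √(-18738 - 24177)) = √(31 + √(-42915)) = √(31 + I*√42915)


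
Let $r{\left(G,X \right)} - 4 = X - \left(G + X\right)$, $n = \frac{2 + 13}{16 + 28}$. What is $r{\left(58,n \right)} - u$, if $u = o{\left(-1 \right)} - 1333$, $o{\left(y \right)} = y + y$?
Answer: $1281$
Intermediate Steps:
$n = \frac{15}{44} \approx 0.34091$
$o{\left(y \right)} = 2 y$
$r{\left(G,X \right)} = 4 - G$ ($r{\left(G,X \right)} = 4 + \left(X - \left(G + X\right)\right) = 4 - G$)
$u = -1335$ ($u = 2 \left(-1\right) - 1333 = -2 - 1333 = -1335$)
$r{\left(58,n \right)} - u = \left(4 - 58\right) - -1335 = \left(4 - 58\right) + 1335 = -54 + 1335 = 1281$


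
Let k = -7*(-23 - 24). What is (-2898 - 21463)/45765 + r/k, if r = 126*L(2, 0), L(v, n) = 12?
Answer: 8740273/2150955 ≈ 4.0634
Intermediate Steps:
k = 329 (k = -7*(-47) = 329)
r = 1512 (r = 126*12 = 1512)
(-2898 - 21463)/45765 + r/k = (-2898 - 21463)/45765 + 1512/329 = -24361*1/45765 + 1512*(1/329) = -24361/45765 + 216/47 = 8740273/2150955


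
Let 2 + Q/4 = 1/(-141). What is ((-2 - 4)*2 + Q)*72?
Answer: -67776/47 ≈ -1442.0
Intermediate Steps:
Q = -1132/141 (Q = -8 + 4/(-141) = -8 + 4*(-1/141) = -8 - 4/141 = -1132/141 ≈ -8.0284)
((-2 - 4)*2 + Q)*72 = ((-2 - 4)*2 - 1132/141)*72 = (-6*2 - 1132/141)*72 = (-12 - 1132/141)*72 = -2824/141*72 = -67776/47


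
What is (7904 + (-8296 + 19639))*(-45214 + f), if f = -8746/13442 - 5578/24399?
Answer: -142708665251736137/163985679 ≈ -8.7025e+8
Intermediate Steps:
f = -144186565/163985679 (f = -8746*1/13442 - 5578*1/24399 = -4373/6721 - 5578/24399 = -144186565/163985679 ≈ -0.87926)
(7904 + (-8296 + 19639))*(-45214 + f) = (7904 + (-8296 + 19639))*(-45214 - 144186565/163985679) = (7904 + 11343)*(-7414592676871/163985679) = 19247*(-7414592676871/163985679) = -142708665251736137/163985679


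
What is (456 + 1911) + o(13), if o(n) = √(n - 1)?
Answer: 2367 + 2*√3 ≈ 2370.5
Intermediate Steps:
o(n) = √(-1 + n)
(456 + 1911) + o(13) = (456 + 1911) + √(-1 + 13) = 2367 + √12 = 2367 + 2*√3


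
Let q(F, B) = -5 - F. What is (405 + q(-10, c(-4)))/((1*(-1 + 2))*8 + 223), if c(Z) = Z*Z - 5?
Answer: 410/231 ≈ 1.7749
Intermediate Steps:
c(Z) = -5 + Z² (c(Z) = Z² - 5 = -5 + Z²)
(405 + q(-10, c(-4)))/((1*(-1 + 2))*8 + 223) = (405 + (-5 - 1*(-10)))/((1*(-1 + 2))*8 + 223) = (405 + (-5 + 10))/((1*1)*8 + 223) = (405 + 5)/(1*8 + 223) = 410/(8 + 223) = 410/231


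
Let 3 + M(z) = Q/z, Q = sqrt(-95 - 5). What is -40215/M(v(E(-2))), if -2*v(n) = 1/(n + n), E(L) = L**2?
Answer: 120645/25609 - 6434400*I/25609 ≈ 4.711 - 251.26*I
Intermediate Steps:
Q = 10*I (Q = sqrt(-100) = 10*I ≈ 10.0*I)
v(n) = -1/(4*n) (v(n) = -1/(2*(n + n)) = -1/(2*n)/2 = -1/(4*n))
M(z) = -3 + 10*I/z (M(z) = -3 + (10*I)/z = -3 + 10*I/z)
-40215/M(v(E(-2))) = -40215/(-3 + 10*I/((-1/(4*((-2)**2))))) = -40215/(-3 + 10*I/((-1/4/4))) = -40215/(-3 + 10*I/((-1/4*1/4))) = -40215/(-3 + 10*I/(-1/16)) = -40215/(-3 + 10*I*(-16)) = -40215*(-3 + 160*I)/25609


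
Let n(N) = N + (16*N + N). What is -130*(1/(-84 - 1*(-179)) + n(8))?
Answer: -355706/19 ≈ -18721.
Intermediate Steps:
n(N) = 18*N (n(N) = N + 17*N = 18*N)
-130*(1/(-84 - 1*(-179)) + n(8)) = -130*(1/(-84 - 1*(-179)) + 18*8) = -130*(1/(-84 + 179) + 144) = -130*(1/95 + 144) = -130*13681/95 = -355706/19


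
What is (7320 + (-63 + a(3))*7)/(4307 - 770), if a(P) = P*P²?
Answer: 2356/1179 ≈ 1.9983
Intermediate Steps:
a(P) = P³
(7320 + (-63 + a(3))*7)/(4307 - 770) = (7320 + (-63 + 3³)*7)/(4307 - 770) = (7320 + (-63 + 27)*7)/3537 = (7320 - 36*7)*(1/3537) = (7320 - 252)*(1/3537) = 7068*(1/3537) = 2356/1179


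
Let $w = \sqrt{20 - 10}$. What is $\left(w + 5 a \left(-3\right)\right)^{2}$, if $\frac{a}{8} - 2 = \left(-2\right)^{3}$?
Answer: $\left(720 + \sqrt{10}\right)^{2} \approx 5.2296 \cdot 10^{5}$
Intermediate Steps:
$a = -48$ ($a = 16 + 8 \left(-2\right)^{3} = 16 + 8 \left(-8\right) = 16 - 64 = -48$)
$w = \sqrt{10} \approx 3.1623$
$\left(w + 5 a \left(-3\right)\right)^{2} = \left(\sqrt{10} + 5 \left(-48\right) \left(-3\right)\right)^{2} = \left(\sqrt{10} - -720\right)^{2} = \left(\sqrt{10} + 720\right)^{2} = \left(720 + \sqrt{10}\right)^{2}$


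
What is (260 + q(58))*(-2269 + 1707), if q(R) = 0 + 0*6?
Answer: -146120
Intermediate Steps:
q(R) = 0 (q(R) = 0 + 0 = 0)
(260 + q(58))*(-2269 + 1707) = (260 + 0)*(-2269 + 1707) = 260*(-562) = -146120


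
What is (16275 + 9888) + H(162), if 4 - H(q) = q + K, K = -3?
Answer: 26008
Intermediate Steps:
H(q) = 7 - q (H(q) = 4 - (q - 3) = 4 - (-3 + q) = 4 + (3 - q) = 7 - q)
(16275 + 9888) + H(162) = (16275 + 9888) + (7 - 1*162) = 26163 + (7 - 162) = 26163 - 155 = 26008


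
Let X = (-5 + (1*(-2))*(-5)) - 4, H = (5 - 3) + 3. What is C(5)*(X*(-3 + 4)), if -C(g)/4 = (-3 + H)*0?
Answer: 0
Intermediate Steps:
H = 5 (H = 2 + 3 = 5)
X = 1 (X = (-5 - 2*(-5)) - 4 = (-5 + 10) - 4 = 5 - 4 = 1)
C(g) = 0 (C(g) = -4*(-3 + 5)*0 = -8*0 = -4*0 = 0)
C(5)*(X*(-3 + 4)) = 0*(1*(-3 + 4)) = 0*(1*1) = 0*1 = 0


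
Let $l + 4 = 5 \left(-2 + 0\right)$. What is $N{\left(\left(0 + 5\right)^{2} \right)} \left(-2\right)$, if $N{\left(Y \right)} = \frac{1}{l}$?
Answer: $\frac{1}{7} \approx 0.14286$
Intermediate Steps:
$l = -14$ ($l = -4 + 5 \left(-2 + 0\right) = -4 + 5 \left(-2\right) = -4 - 10 = -14$)
$N{\left(Y \right)} = - \frac{1}{14}$ ($N{\left(Y \right)} = \frac{1}{-14} = - \frac{1}{14}$)
$N{\left(\left(0 + 5\right)^{2} \right)} \left(-2\right) = \left(- \frac{1}{14}\right) \left(-2\right) = \frac{1}{7}$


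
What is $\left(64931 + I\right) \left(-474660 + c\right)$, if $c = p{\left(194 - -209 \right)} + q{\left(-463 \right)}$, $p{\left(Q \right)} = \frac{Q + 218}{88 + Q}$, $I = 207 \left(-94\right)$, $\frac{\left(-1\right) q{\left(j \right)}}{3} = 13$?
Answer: $- \frac{10598691686124}{491} \approx -2.1586 \cdot 10^{10}$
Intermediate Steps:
$q{\left(j \right)} = -39$ ($q{\left(j \right)} = \left(-3\right) 13 = -39$)
$I = -19458$
$p{\left(Q \right)} = \frac{218 + Q}{88 + Q}$
$c = - \frac{18528}{491}$ ($c = \frac{218 + \left(194 - -209\right)}{88 + \left(194 - -209\right)} - 39 = \frac{218 + \left(194 + 209\right)}{88 + \left(194 + 209\right)} - 39 = \frac{218 + 403}{88 + 403} - 39 = \frac{1}{491} \cdot 621 - 39 = \frac{621}{491} - 39 = - \frac{18528}{491} \approx -37.735$)
$\left(64931 + I\right) \left(-474660 + c\right) = \left(64931 - 19458\right) \left(-474660 - \frac{18528}{491}\right) = 45473 \left(- \frac{233076588}{491}\right) = - \frac{10598691686124}{491}$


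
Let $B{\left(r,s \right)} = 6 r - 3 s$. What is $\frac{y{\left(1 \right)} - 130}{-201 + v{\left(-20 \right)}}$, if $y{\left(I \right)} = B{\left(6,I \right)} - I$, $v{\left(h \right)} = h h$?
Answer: $- \frac{98}{199} \approx -0.49246$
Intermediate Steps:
$B{\left(r,s \right)} = - 3 s + 6 r$
$v{\left(h \right)} = h^{2}$
$y{\left(I \right)} = 36 - 4 I$ ($y{\left(I \right)} = \left(- 3 I + 6 \cdot 6\right) - I = \left(- 3 I + 36\right) - I = \left(36 - 3 I\right) - I = 36 - 4 I$)
$\frac{y{\left(1 \right)} - 130}{-201 + v{\left(-20 \right)}} = \frac{\left(36 - 4\right) - 130}{-201 + \left(-20\right)^{2}} = \frac{\left(36 - 4\right) - 130}{-201 + 400} = \frac{32 - 130}{199} = \left(-98\right) \frac{1}{199} = - \frac{98}{199}$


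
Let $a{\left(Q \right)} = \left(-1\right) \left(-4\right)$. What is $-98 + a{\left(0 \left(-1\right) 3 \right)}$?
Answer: $-94$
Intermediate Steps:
$a{\left(Q \right)} = 4$
$-98 + a{\left(0 \left(-1\right) 3 \right)} = -98 + 4 = -94$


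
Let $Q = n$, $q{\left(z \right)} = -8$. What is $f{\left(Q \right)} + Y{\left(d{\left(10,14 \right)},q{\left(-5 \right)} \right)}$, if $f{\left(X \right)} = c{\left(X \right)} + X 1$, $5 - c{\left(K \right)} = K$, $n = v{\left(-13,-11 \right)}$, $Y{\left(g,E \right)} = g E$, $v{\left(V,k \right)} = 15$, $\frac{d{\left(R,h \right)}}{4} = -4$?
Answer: $133$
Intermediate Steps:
$d{\left(R,h \right)} = -16$ ($d{\left(R,h \right)} = 4 \left(-4\right) = -16$)
$Y{\left(g,E \right)} = E g$
$n = 15$
$c{\left(K \right)} = 5 - K$
$Q = 15$
$f{\left(X \right)} = 5$ ($f{\left(X \right)} = \left(5 - X\right) + X 1 = \left(5 - X\right) + X = 5$)
$f{\left(Q \right)} + Y{\left(d{\left(10,14 \right)},q{\left(-5 \right)} \right)} = 5 - -128 = 5 + 128 = 133$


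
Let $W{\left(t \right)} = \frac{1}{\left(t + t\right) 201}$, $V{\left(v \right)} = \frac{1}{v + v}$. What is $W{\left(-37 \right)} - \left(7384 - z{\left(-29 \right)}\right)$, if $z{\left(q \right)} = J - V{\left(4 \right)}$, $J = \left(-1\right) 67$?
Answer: $- \frac{443312137}{59496} \approx -7451.1$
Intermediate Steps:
$J = -67$
$V{\left(v \right)} = \frac{1}{2 v}$
$z{\left(q \right)} = - \frac{537}{8}$ ($z{\left(q \right)} = -67 - \frac{1}{2 \cdot 4} = -67 - \frac{1}{2} \cdot \frac{1}{4} = -67 - \frac{1}{8} = - \frac{537}{8}$)
$W{\left(t \right)} = \frac{1}{402 t}$ ($W{\left(t \right)} = \frac{1}{2 t} \frac{1}{201} = \frac{1}{402 t}$)
$W{\left(-37 \right)} - \left(7384 - z{\left(-29 \right)}\right) = \frac{1}{402 \left(-37\right)} - \left(7384 - - \frac{537}{8}\right) = \frac{1}{402} \left(- \frac{1}{37}\right) - \left(7384 + \frac{537}{8}\right) = - \frac{1}{14874} - \frac{59609}{8} = - \frac{443312137}{59496}$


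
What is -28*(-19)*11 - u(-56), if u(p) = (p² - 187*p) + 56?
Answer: -7812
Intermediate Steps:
u(p) = 56 + p² - 187*p
-28*(-19)*11 - u(-56) = -28*(-19)*11 - (56 + (-56)² - 187*(-56)) = 532*11 - (56 + 3136 + 10472) = 5852 - 1*13664 = 5852 - 13664 = -7812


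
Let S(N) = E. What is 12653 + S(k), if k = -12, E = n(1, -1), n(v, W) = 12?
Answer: 12665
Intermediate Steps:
E = 12
S(N) = 12
12653 + S(k) = 12653 + 12 = 12665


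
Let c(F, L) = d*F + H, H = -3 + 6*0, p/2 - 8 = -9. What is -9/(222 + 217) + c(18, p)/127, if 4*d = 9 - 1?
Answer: 13344/55753 ≈ 0.23934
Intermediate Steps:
p = -2 (p = 16 + 2*(-9) = 16 - 18 = -2)
d = 2 (d = (9 - 1)/4 = (¼)*8 = 2)
H = -3 (H = -3 + 0 = -3)
c(F, L) = -3 + 2*F (c(F, L) = 2*F - 3 = -3 + 2*F)
-9/(222 + 217) + c(18, p)/127 = -9/(222 + 217) + (-3 + 2*18)/127 = -9/439 + (-3 + 36)*(1/127) = -9*1/439 + 33*(1/127) = -9/439 + 33/127 = 13344/55753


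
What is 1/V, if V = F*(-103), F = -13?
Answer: 1/1339 ≈ 0.00074683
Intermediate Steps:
V = 1339 (V = -13*(-103) = 1339)
1/V = 1/1339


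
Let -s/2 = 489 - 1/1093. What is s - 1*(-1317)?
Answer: 370529/1093 ≈ 339.00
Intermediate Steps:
s = -1068952/1093 (s = -2*(489 - 1/1093) = -2*534476/1093 = -1068952/1093 ≈ -978.00)
s - 1*(-1317) = -1068952/1093 - 1*(-1317) = -1068952/1093 + 1317 = 370529/1093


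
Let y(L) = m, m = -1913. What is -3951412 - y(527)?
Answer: -3949499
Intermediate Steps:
y(L) = -1913
-3951412 - y(527) = -3951412 - 1*(-1913) = -3951412 + 1913 = -3949499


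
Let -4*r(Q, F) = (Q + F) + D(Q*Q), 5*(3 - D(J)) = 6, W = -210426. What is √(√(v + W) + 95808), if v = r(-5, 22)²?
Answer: √(9580800 + 10*I*√21040391)/10 ≈ 309.53 + 0.74096*I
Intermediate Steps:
D(J) = 9/5 (D(J) = 3 - ⅕*6 = 3 - 6/5 = 9/5)
r(Q, F) = -9/20 - F/4 - Q/4 (r(Q, F) = -((Q + F) + 9/5)/4 = -((F + Q) + 9/5)/4 = -(9/5 + F + Q)/4 = -9/20 - F/4 - Q/4)
v = 2209/100 (v = (-9/20 - ¼*22 - ¼*(-5))² = (-9/20 - 11/2 + 5/4)² = (-47/10)² = 2209/100 ≈ 22.090)
√(√(v + W) + 95808) = √(√(2209/100 - 210426) + 95808) = √(√(-21040391/100) + 95808) = √(I*√21040391/10 + 95808) = √(95808 + I*√21040391/10)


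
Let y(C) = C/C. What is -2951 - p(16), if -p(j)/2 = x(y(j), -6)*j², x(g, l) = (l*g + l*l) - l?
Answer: 15481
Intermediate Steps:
y(C) = 1
x(g, l) = l² - l + g*l (x(g, l) = (g*l + l²) - l = (l² + g*l) - l = l² - l + g*l)
p(j) = -72*j² (p(j) = -2*(-6*(-1 + 1 - 6))*j² = -2*(-6*(-6))*j² = -72*j²)
-2951 - p(16) = -2951 - (-72)*16² = -2951 - (-72)*256 = -2951 - 1*(-18432) = -2951 + 18432 = 15481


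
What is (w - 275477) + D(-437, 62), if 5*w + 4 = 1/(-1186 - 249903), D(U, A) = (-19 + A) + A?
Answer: -345715404897/1255445 ≈ -2.7537e+5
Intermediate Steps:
D(U, A) = -19 + 2*A
w = -1004357/1255445 (w = -⅘ + 1/(5*(-1186 - 249903)) = -⅘ + (⅕)/(-251089) = -⅘ + (⅕)*(-1/251089) = -⅘ - 1/1255445 = -1004357/1255445 ≈ -0.80000)
(w - 275477) + D(-437, 62) = (-1004357/1255445 - 275477) + (-19 + 2*62) = -345847226622/1255445 + (-19 + 124) = -345847226622/1255445 + 105 = -345715404897/1255445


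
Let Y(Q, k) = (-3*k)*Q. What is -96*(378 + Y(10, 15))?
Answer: 6912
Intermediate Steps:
Y(Q, k) = -3*Q*k
-96*(378 + Y(10, 15)) = -96*(378 - 3*10*15) = -96*(378 - 450) = -96*(-72) = 6912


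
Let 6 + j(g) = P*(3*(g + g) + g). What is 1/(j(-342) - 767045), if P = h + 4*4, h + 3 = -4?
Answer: -1/788597 ≈ -1.2681e-6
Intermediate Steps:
h = -7 (h = -3 - 4 = -7)
P = 9 (P = -7 + 4*4 = -7 + 16 = 9)
j(g) = -6 + 63*g (j(g) = -6 + 9*(3*(g + g) + g) = -6 + 9*(3*(2*g) + g) = -6 + 9*(6*g + g) = -6 + 9*(7*g) = -6 + 63*g)
1/(j(-342) - 767045) = 1/((-6 + 63*(-342)) - 767045) = 1/((-6 - 21546) - 767045) = 1/(-21552 - 767045) = 1/(-788597) = -1/788597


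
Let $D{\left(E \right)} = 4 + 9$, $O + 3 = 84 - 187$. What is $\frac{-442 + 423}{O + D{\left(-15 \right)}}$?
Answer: $\frac{19}{93} \approx 0.2043$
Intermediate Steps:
$O = -106$ ($O = -3 + \left(84 - 187\right) = -3 - 103 = -106$)
$D{\left(E \right)} = 13$
$\frac{-442 + 423}{O + D{\left(-15 \right)}} = \frac{-442 + 423}{-106 + 13} = - \frac{19}{-93} = \left(-19\right) \left(- \frac{1}{93}\right) = \frac{19}{93}$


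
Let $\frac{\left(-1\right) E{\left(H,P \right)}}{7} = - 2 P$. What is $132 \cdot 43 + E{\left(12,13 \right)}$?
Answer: $5858$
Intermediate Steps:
$E{\left(H,P \right)} = 14 P$ ($E{\left(H,P \right)} = - 7 \left(- 2 P\right) = 14 P$)
$132 \cdot 43 + E{\left(12,13 \right)} = 132 \cdot 43 + 14 \cdot 13 = 5676 + 182 = 5858$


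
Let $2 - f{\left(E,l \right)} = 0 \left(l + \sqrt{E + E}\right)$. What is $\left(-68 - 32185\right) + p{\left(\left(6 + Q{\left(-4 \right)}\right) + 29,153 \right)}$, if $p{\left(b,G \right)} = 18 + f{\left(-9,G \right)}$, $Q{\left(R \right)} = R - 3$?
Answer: $-32233$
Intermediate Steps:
$Q{\left(R \right)} = -3 + R$
$f{\left(E,l \right)} = 2$ ($f{\left(E,l \right)} = 2 - 0 \left(l + \sqrt{E + E}\right) = 2 - 0 \left(l + \sqrt{2 E}\right) = 2 - 0 \left(l + \sqrt{2} \sqrt{E}\right) = 2 - 0 = 2 + 0 = 2$)
$p{\left(b,G \right)} = 20$ ($p{\left(b,G \right)} = 18 + 2 = 20$)
$\left(-68 - 32185\right) + p{\left(\left(6 + Q{\left(-4 \right)}\right) + 29,153 \right)} = \left(-68 - 32185\right) + 20 = -32253 + 20 = -32233$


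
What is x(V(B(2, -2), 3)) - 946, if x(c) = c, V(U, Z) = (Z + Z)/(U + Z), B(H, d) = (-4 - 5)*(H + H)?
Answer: -10408/11 ≈ -946.18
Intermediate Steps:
B(H, d) = -18*H
V(U, Z) = 2*Z/(U + Z) (V(U, Z) = (2*Z)/(U + Z) = 2*Z/(U + Z))
x(V(B(2, -2), 3)) - 946 = 2*3/(-18*2 + 3) - 946 = 2*3/(-36 + 3) - 946 = 2*3/(-33) - 946 = 2*3*(-1/33) - 946 = -2/11 - 946 = -10408/11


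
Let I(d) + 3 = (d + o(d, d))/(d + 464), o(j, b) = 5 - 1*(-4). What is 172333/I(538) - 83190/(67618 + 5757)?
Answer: -2534085661392/36085825 ≈ -70224.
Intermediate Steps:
o(j, b) = 9 (o(j, b) = 5 + 4 = 9)
I(d) = -3 + (9 + d)/(464 + d) (I(d) = -3 + (d + 9)/(d + 464) = -3 + (9 + d)/(464 + d))
172333/I(538) - 83190/(67618 + 5757) = 172333/(((-1383 - 2*538)/(464 + 538))) - 83190/(67618 + 5757) = 172333/(((-1383 - 1076)/1002)) - 83190/73375 = 172333/(((1/1002)*(-2459))) - 83190*1/73375 = 172333/(-2459/1002) - 16638/14675 = 172333*(-1002/2459) - 16638/14675 = -172677666/2459 - 16638/14675 = -2534085661392/36085825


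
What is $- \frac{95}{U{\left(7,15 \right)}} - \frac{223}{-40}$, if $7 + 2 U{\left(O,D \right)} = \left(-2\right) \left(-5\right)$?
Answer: $- \frac{6931}{120} \approx -57.758$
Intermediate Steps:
$U{\left(O,D \right)} = \frac{3}{2}$ ($U{\left(O,D \right)} = - \frac{7}{2} + \frac{\left(-2\right) \left(-5\right)}{2} = - \frac{7}{2} + \frac{1}{2} \cdot 10 = - \frac{7}{2} + 5 = \frac{3}{2}$)
$- \frac{95}{U{\left(7,15 \right)}} - \frac{223}{-40} = - \frac{95}{\frac{3}{2}} - \frac{223}{-40} = \left(-95\right) \frac{2}{3} - - \frac{223}{40} = - \frac{190}{3} + \frac{223}{40} = - \frac{6931}{120}$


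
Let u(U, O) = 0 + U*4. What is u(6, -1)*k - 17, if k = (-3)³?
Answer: -665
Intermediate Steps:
u(U, O) = 4*U (u(U, O) = 0 + 4*U = 4*U)
k = -27
u(6, -1)*k - 17 = (4*6)*(-27) - 17 = 24*(-27) - 17 = -648 - 17 = -665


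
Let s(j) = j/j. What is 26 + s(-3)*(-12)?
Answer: 14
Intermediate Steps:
s(j) = 1
26 + s(-3)*(-12) = 26 + 1*(-12) = 26 - 12 = 14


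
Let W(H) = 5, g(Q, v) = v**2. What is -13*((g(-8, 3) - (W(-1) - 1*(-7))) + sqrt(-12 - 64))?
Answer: 39 - 26*I*sqrt(19) ≈ 39.0 - 113.33*I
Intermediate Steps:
-13*((g(-8, 3) - (W(-1) - 1*(-7))) + sqrt(-12 - 64)) = -13*((3**2 - (5 - 1*(-7))) + sqrt(-12 - 64)) = -13*((9 - (5 + 7)) + sqrt(-76)) = -13*((9 - 1*12) + 2*I*sqrt(19)) = -13*((9 - 12) + 2*I*sqrt(19)) = -13*(-3 + 2*I*sqrt(19)) = 39 - 26*I*sqrt(19)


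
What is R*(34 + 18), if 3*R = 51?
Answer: 884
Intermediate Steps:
R = 17 (R = (1/3)*51 = 17)
R*(34 + 18) = 17*(34 + 18) = 17*52 = 884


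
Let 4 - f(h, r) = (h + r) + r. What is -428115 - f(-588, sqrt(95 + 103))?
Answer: -428707 + 6*sqrt(22) ≈ -4.2868e+5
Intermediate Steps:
f(h, r) = 4 - h - 2*r (f(h, r) = 4 - ((h + r) + r) = 4 - (h + 2*r) = 4 + (-h - 2*r) = 4 - h - 2*r)
-428115 - f(-588, sqrt(95 + 103)) = -428115 - (4 - 1*(-588) - 2*sqrt(95 + 103)) = -428115 - (4 + 588 - 6*sqrt(22)) = -428115 - (592 - 6*sqrt(22)) = -428115 + (-592 + 6*sqrt(22)) = -428707 + 6*sqrt(22)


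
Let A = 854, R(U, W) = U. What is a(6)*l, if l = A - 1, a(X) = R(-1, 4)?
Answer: -853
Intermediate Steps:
a(X) = -1
l = 853 (l = 854 - 1 = 853)
a(6)*l = -1*853 = -853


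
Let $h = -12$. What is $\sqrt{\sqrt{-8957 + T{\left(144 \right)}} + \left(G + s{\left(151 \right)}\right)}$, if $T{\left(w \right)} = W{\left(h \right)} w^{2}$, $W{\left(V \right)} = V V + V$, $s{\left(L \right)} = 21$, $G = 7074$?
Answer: $\sqrt{7095 + \sqrt{2728195}} \approx 93.524$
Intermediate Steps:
$W{\left(V \right)} = V + V^{2}$ ($W{\left(V \right)} = V^{2} + V = V + V^{2}$)
$T{\left(w \right)} = 132 w^{2}$ ($T{\left(w \right)} = - 12 \left(1 - 12\right) w^{2} = \left(-12\right) \left(-11\right) w^{2} = 132 w^{2}$)
$\sqrt{\sqrt{-8957 + T{\left(144 \right)}} + \left(G + s{\left(151 \right)}\right)} = \sqrt{\sqrt{-8957 + 132 \cdot 144^{2}} + \left(7074 + 21\right)} = \sqrt{\sqrt{-8957 + 132 \cdot 20736} + 7095} = \sqrt{\sqrt{-8957 + 2737152} + 7095} = \sqrt{\sqrt{2728195} + 7095} = \sqrt{7095 + \sqrt{2728195}}$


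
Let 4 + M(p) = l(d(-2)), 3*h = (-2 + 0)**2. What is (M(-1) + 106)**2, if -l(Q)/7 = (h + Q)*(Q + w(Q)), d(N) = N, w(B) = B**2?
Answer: 111556/9 ≈ 12395.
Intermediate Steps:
h = 4/3 (h = (-2 + 0)**2/3 = (1/3)*(-2)**2 = (1/3)*4 = 4/3 ≈ 1.3333)
l(Q) = -7*(4/3 + Q)*(Q + Q**2)
M(p) = 16/3 (M(p) = -4 + (7/3)*(-2)*(-4 - 7*(-2) - 3*(-2)**2) = -4 + (7/3)*(-2)*(-4 + 14 - 3*4) = -4 + (7/3)*(-2)*(-4 + 14 - 12) = -4 + (7/3)*(-2)*(-2) = -4 + 28/3 = 16/3)
(M(-1) + 106)**2 = (16/3 + 106)**2 = (334/3)**2 = 111556/9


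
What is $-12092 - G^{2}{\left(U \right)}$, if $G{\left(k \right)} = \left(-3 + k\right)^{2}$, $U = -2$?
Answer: $-12717$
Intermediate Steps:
$-12092 - G^{2}{\left(U \right)} = -12092 - \left(\left(-3 - 2\right)^{2}\right)^{2} = -12092 - \left(\left(-5\right)^{2}\right)^{2} = -12092 - 25^{2} = -12092 - 625 = -12717$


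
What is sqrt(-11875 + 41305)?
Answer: 3*sqrt(3270) ≈ 171.55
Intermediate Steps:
sqrt(-11875 + 41305) = sqrt(29430) = 3*sqrt(3270)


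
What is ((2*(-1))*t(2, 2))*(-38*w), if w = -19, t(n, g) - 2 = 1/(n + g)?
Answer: -3249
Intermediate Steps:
t(n, g) = 2 + 1/(g + n) (t(n, g) = 2 + 1/(n + g) = 2 + 1/(g + n))
((2*(-1))*t(2, 2))*(-38*w) = ((2*(-1))*((1 + 2*2 + 2*2)/(2 + 2)))*(-38*(-19)) = -2*(1 + 4 + 4)/4*722 = -9/2*722 = -3249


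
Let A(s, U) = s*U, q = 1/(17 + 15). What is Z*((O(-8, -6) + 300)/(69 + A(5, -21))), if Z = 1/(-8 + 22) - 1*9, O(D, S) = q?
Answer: 1200125/16128 ≈ 74.412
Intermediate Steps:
q = 1/32 ≈ 0.031250
O(D, S) = 1/32
A(s, U) = U*s
Z = -125/14 (Z = 1/14 - 9 = -125/14 ≈ -8.9286)
Z*((O(-8, -6) + 300)/(69 + A(5, -21))) = -125*(1/32 + 300)/(14*(69 - 21*5)) = -1200125/(448*(69 - 105)) = -1200125/(448*(-36)) = -1200125*(-1)/(448*36) = -125/14*(-9601/1152) = 1200125/16128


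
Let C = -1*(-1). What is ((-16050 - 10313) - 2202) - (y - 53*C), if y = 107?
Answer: -28619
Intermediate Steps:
C = 1
((-16050 - 10313) - 2202) - (y - 53*C) = ((-16050 - 10313) - 2202) - (107 - 53*1) = (-26363 - 2202) - (107 - 53) = -28565 - 1*54 = -28565 - 54 = -28619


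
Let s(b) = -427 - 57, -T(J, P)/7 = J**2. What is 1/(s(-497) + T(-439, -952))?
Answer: -1/1349531 ≈ -7.4100e-7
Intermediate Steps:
T(J, P) = -7*J**2
s(b) = -484
1/(s(-497) + T(-439, -952)) = 1/(-484 - 7*(-439)**2) = 1/(-484 - 7*192721) = 1/(-484 - 1349047) = 1/(-1349531) = -1/1349531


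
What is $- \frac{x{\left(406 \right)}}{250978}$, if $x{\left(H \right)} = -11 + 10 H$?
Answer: $- \frac{4049}{250978} \approx -0.016133$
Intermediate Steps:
$- \frac{x{\left(406 \right)}}{250978} = - \frac{-11 + 10 \cdot 406}{250978} = - \frac{-11 + 4060}{250978} = - \frac{4049}{250978}$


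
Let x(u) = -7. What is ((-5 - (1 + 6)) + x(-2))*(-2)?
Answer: 38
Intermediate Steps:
((-5 - (1 + 6)) + x(-2))*(-2) = ((-5 - (1 + 6)) - 7)*(-2) = ((-5 - 1*7) - 7)*(-2) = ((-5 - 7) - 7)*(-2) = (-12 - 7)*(-2) = -19*(-2) = 38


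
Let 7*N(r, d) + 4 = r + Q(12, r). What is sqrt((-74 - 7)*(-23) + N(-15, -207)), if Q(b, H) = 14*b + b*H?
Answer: sqrt(91070)/7 ≈ 43.111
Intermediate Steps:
Q(b, H) = 14*b + H*b
N(r, d) = 164/7 + 13*r/7 (N(r, d) = -4/7 + (r + 12*(14 + r))/7 = -4/7 + (r + (168 + 12*r))/7 = -4/7 + (168 + 13*r)/7 = -4/7 + (24 + 13*r/7) = 164/7 + 13*r/7)
sqrt((-74 - 7)*(-23) + N(-15, -207)) = sqrt((-74 - 7)*(-23) + (164/7 + (13/7)*(-15))) = sqrt(-81*(-23) + (164/7 - 195/7)) = sqrt(1863 - 31/7) = sqrt(13010/7) = sqrt(91070)/7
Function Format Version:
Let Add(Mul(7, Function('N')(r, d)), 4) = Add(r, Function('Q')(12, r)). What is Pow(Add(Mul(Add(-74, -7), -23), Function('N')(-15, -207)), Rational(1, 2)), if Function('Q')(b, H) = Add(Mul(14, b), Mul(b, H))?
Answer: Mul(Rational(1, 7), Pow(91070, Rational(1, 2))) ≈ 43.111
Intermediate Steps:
Function('Q')(b, H) = Add(Mul(14, b), Mul(H, b))
Function('N')(r, d) = Add(Rational(164, 7), Mul(Rational(13, 7), r)) (Function('N')(r, d) = Add(Rational(-4, 7), Mul(Rational(1, 7), Add(r, Mul(12, Add(14, r))))) = Add(Rational(-4, 7), Mul(Rational(1, 7), Add(r, Add(168, Mul(12, r))))) = Add(Rational(-4, 7), Mul(Rational(1, 7), Add(168, Mul(13, r)))) = Add(Rational(-4, 7), Add(24, Mul(Rational(13, 7), r))) = Add(Rational(164, 7), Mul(Rational(13, 7), r)))
Pow(Add(Mul(Add(-74, -7), -23), Function('N')(-15, -207)), Rational(1, 2)) = Pow(Add(Mul(Add(-74, -7), -23), Add(Rational(164, 7), Mul(Rational(13, 7), -15))), Rational(1, 2)) = Pow(Add(Mul(-81, -23), Add(Rational(164, 7), Rational(-195, 7))), Rational(1, 2)) = Pow(Add(1863, Rational(-31, 7)), Rational(1, 2)) = Pow(Rational(13010, 7), Rational(1, 2)) = Mul(Rational(1, 7), Pow(91070, Rational(1, 2)))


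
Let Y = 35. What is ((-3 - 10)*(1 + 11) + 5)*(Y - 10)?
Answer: -3775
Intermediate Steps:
((-3 - 10)*(1 + 11) + 5)*(Y - 10) = ((-3 - 10)*(1 + 11) + 5)*(35 - 10) = (-13*12 + 5)*25 = (-156 + 5)*25 = -151*25 = -3775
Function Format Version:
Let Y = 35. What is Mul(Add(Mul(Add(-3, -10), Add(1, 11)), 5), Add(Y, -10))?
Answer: -3775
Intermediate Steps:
Mul(Add(Mul(Add(-3, -10), Add(1, 11)), 5), Add(Y, -10)) = Mul(Add(Mul(Add(-3, -10), Add(1, 11)), 5), Add(35, -10)) = Mul(Add(Mul(-13, 12), 5), 25) = Mul(Add(-156, 5), 25) = Mul(-151, 25) = -3775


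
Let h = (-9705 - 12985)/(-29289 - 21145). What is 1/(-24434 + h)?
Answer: -25217/616140833 ≈ -4.0927e-5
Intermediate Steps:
h = 11345/25217 (h = -22690/(-50434) = -22690*(-1/50434) = 11345/25217 ≈ 0.44989)
1/(-24434 + h) = 1/(-24434 + 11345/25217) = 1/(-616140833/25217) = -25217/616140833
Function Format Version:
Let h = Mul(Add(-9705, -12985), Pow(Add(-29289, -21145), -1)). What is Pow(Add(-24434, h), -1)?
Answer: Rational(-25217, 616140833) ≈ -4.0927e-5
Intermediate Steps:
h = Rational(11345, 25217) (h = Mul(-22690, Pow(-50434, -1)) = Mul(-22690, Rational(-1, 50434)) = Rational(11345, 25217) ≈ 0.44989)
Pow(Add(-24434, h), -1) = Pow(Add(-24434, Rational(11345, 25217)), -1) = Pow(Rational(-616140833, 25217), -1) = Rational(-25217, 616140833)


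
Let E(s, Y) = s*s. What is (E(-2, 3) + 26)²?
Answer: 900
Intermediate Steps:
E(s, Y) = s²
(E(-2, 3) + 26)² = ((-2)² + 26)² = (4 + 26)² = 30² = 900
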